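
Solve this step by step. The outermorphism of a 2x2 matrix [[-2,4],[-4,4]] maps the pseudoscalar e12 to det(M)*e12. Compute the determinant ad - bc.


The outermorphism of a linear map f sends e1^e2 to f(e1)^f(e2).
f(e1) = -2*e1 - 4*e2
f(e2) = 4*e1 + 4*e2
f(e1) ^ f(e2) = (-2*e1 - 4*e2) ^ (4*e1 + 4*e2)
= (-2)*4*e12 + (-4)*4*e21
= (-8 - (-16))*e12
= 8*e12
Coefficient = 8


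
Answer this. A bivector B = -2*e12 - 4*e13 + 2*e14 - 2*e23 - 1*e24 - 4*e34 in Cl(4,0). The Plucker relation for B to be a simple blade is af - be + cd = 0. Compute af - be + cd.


Plucker relation: af - be + cd
a*f = (-2)*(-4) = 8
b*e = (-4)*(-1) = 4
c*d = 2*(-2) = -4
af - be + cd = 8 - 4 + (-4)
= 0


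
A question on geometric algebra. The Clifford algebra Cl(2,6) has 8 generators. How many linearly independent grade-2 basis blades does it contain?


Number of grade-k basis blades in Cl(p,q) with n = p + q is C(n, k).
n = 2 + 6 = 8
C(8, 2) = 8! / (2! * 6!)
= 40320 / (2 * 720)
= 28


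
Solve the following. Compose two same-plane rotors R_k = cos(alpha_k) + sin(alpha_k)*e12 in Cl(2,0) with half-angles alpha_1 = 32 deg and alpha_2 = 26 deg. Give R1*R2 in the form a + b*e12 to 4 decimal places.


Same-plane rotors commute and their half-angles add:
R1*R2 = cos(a1 + a2) + sin(a1 + a2)*e12.
a1 + a2 = 32 + 26 = 58 deg
cos(58 deg) = 0.5299
sin(58 deg) = 0.8480
R1*R2 = 0.5299 + 0.8480*e12


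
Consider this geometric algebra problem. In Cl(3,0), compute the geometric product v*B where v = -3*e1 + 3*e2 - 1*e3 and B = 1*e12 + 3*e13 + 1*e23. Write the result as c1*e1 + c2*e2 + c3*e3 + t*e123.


vB has grade-1 (vector) and grade-3 (trivector) parts: vB = (v _| B) + (v ^ B).
Vector part <vB>_1:
  e1: -v2*b12 - v3*b13 = -(3)*(1) - (-1)*(3) = 0
  e2: v1*b12 - v3*b23 = (-3)*(1) - (-1)*(1) = -2
  e3: v1*b13 + v2*b23 = (-3)*(3) + (3)*(1) = -6
Trivector part <vB>_3:
  e123: v1*b23 - v2*b13 + v3*b12 = (-3)*(1) - (3)*(3) + (-1)*(1) = -13
vB = 0*e1 - 2*e2 - 6*e3 - 13*e123


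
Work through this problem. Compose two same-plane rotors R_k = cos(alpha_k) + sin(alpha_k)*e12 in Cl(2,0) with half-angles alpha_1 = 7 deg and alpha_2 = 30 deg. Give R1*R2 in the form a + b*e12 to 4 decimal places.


Same-plane rotors commute and their half-angles add:
R1*R2 = cos(a1 + a2) + sin(a1 + a2)*e12.
a1 + a2 = 7 + 30 = 37 deg
cos(37 deg) = 0.7986
sin(37 deg) = 0.6018
R1*R2 = 0.7986 + 0.6018*e12


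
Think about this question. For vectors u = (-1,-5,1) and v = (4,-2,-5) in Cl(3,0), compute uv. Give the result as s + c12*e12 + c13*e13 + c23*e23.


In Cl(3,0): e_i^2 = 1, e_ie_j = -e_je_i for i != j.
Scalar part = u . v = (-1)*4 + (-5)*(-2) + 1*(-5)
= -4 + 10 + (-5) = 1
e12 coeff = (-1)*(-2) - (-5)*4 = 2 - (-20) = 22
e13 coeff = (-1)*(-5) - 1*4 = 5 - 4 = 1
e23 coeff = (-5)*(-5) - 1*(-2) = 25 - (-2) = 27
uv = 1 + 22*e12 + 1*e13 + 27*e23


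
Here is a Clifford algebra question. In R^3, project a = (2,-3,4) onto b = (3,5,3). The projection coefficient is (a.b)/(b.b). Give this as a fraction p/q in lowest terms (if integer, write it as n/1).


Projection coefficient = (a . b) / (b . b)
a . b = 2*3 + (-3)*5 + 4*3
= 6 + (-15) + 12 = 3
b . b = 3^2 + 5^2 + 3^2
= 9 + 25 + 9 = 43
Coefficient = 3/43
In lowest terms: 3/43


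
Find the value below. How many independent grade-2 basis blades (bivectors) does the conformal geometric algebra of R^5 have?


The conformal model of R^5 uses Cl(6,1) with m = 5 + 2 = 7 generators.
Number of grade-2 blades = C(m, 2) = C(7, 2)
= 7*6/2 = 21


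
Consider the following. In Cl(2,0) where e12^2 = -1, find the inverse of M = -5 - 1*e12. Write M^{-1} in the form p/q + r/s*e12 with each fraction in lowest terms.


M = -5 - 1*e12, where e12^2 = -1.
Since M commutes with its reverse ~M = a - b*e12, M * ~M = a^2 - b^2*e12^2 = a^2 + b^2.
So M^{-1} = ~M / (a^2 + b^2) = (a - b*e12)/(a^2 + b^2).
a^2 + b^2 = 25 + 1 = 26
Scalar part = -5/26 = -5/26
Bivector coeff = 1/26 = 1/26
M^{-1} = -5/26 + 1/26*e12


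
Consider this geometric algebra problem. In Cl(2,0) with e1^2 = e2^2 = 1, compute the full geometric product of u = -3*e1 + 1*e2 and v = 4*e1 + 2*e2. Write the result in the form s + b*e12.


Expand: (-3*e1 + 1*e2)(4*e1 + 2*e2)
= (-3)*4*e1e1 + (-3)*2*e1e2 + 1*4*e2e1 + 1*2*e2e2
Using e1^2 = e2^2 = 1, e2e1 = -e1e2:
Scalar part s = (-3)*4 + 1*2 = -12 + 2 = -10
Bivector part b = (-3)*2 - 1*4 = -6 - 4 = -10
uv = -10 - 10*e12


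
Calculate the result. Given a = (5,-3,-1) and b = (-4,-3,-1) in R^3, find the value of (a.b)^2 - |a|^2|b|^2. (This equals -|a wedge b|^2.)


a . b = 5*(-4) + (-3)*(-3) + (-1)*(-1)
= -20 + 9 + 1 = -10
|a|^2 = 5^2 + (-3)^2 + (-1)^2 = 35
|b|^2 = (-4)^2 + (-3)^2 + (-1)^2 = 26
(a.b)^2 = (-10)^2 = 100
|a|^2 * |b|^2 = 35 * 26 = 910
Result = 100 - 910 = -810


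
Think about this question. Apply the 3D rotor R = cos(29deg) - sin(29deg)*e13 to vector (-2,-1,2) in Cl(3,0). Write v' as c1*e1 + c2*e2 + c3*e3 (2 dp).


Rotor R = cos(29deg) - sin(29deg)*e13
Rotation angle theta = 2 * 29 = 58 degrees in the e13 plane (e1 -> e3).
The component perpendicular to the plane (e2) is invariant: v'_2 = v2 = -1.00
cos(58deg) = 0.5299, sin(58deg) = 0.8480
v'_1 = v1*cos(theta) - v3*sin(theta) = -2*0.5299 - 2*0.8480 = -2.76
v'_3 = v1*sin(theta) + v3*cos(theta) = -2*0.8480 + 2*0.5299 = -0.64
v' = -2.76*e1 - 1.00*e2 - 0.64*e3


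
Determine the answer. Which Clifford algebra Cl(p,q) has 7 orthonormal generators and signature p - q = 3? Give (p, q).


We need p + q = 7 and p - q = 3.
Adding: 2p = 7 + 3 = 10, so p = 5.
Then q = 7 - 5 = 2.
(p, q) = (5, 2)


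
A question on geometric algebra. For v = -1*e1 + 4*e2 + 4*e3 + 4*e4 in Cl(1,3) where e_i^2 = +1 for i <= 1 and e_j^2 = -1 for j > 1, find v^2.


v^2 = sum of c_i^2 * e_i^2
Positive signature terms (e_i^2 = +1): (-1)^2 = 1
Negative signature terms (e_j^2 = -1): 4^2 + 4^2 + 4^2 = 48
v^2 = 1 - 48 = -47


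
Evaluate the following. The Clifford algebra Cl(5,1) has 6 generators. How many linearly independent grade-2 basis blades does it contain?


Number of grade-k basis blades in Cl(p,q) with n = p + q is C(n, k).
n = 5 + 1 = 6
C(6, 2) = 6! / (2! * 4!)
= 720 / (2 * 24)
= 15


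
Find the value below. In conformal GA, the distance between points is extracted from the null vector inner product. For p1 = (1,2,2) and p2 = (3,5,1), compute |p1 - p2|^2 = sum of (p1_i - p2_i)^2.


p1 - p2 = (-2, -3, 1)
|p1 - p2|^2 = (-2)^2 + (-3)^2 + 1^2
= 4 + 9 + 1
= 14


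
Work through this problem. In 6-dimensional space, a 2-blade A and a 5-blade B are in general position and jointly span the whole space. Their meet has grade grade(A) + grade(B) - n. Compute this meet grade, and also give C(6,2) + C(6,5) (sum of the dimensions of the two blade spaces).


Meet grade = grade(A) + grade(B) - n
= 2 + 5 - 6 = 1
C(6,2) = 15
C(6,5) = 6
dim_A + dim_B = 15 + 6 = 21


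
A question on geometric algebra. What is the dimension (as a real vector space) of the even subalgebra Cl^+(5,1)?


Even subalgebra dimension = 2^(n-1)
n = 5 + 1 = 6
2^(6 - 1) = 2^5 = 32
Verification: sum of C(6,k) for even k = 1 + 15 + 15 + 1 = 32
Result = 32


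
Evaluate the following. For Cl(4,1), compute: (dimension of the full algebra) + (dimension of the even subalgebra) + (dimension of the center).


n = 4 + 1 = 5
Total dim = 2^5 = 32
Even subalgebra dim = 2^4 = 16
n is odd, so center dim = 2
Sum = 32 + 16 + 2 = 50


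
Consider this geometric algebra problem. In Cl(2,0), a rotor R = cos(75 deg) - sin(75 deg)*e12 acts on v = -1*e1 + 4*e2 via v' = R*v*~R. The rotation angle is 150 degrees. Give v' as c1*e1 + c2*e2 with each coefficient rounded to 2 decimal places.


Rotor R = cos(75deg) - sin(75deg)*e12
Rotation angle theta = 2 * 75 = 150 degrees
v' = R*v*~R rotates v by theta.
cos(150deg) = -0.8660, sin(150deg) = 0.5000
v'_1 = -1*cos(150deg) - 4*sin(150deg)
= -1*(-0.8660) - 4*0.5000
= -1.13
v'_2 = -1*sin(150deg) + 4*cos(150deg)
= -1*0.5000 + 4*(-0.8660)
= -3.96
v' = -1.13*e1 - 3.96*e2


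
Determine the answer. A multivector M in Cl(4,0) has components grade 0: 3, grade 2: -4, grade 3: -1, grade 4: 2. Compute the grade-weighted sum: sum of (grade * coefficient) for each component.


Grade-weighted sum = sum of grade_k * coefficient_k
0*3 = 0
2*(-4) = -8
3*(-1) = -3
4*2 = 8
Total = 0 + (-8) + (-3) + 8 = -3


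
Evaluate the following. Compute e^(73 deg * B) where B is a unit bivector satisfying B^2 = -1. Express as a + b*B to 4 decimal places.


For a unit bivector B with B^2 = -1, the exponential series gives
e^(theta*B) = cos(theta) + sin(theta)*B (the GA analogue of Euler's formula).
theta = 73 degrees = 1.27409 rad
cos(73 deg) = 0.2924
sin(73 deg) = 0.9563
exp(theta*B) = 0.2924 + 0.9563*B


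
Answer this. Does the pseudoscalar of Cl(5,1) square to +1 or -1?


The pseudoscalar I = e1...e_n (product of all n generators) of Cl(p,q) satisfies I^2 = (-1)^(q + n(n-1)/2).
p = 5, q = 1, n = p + q = 6
n(n-1)/2 = 6 * 5 / 2 = 15
Exponent = q + n(n-1)/2 = 1 + 15 = 16
I^2 = (-1)^16 = +1


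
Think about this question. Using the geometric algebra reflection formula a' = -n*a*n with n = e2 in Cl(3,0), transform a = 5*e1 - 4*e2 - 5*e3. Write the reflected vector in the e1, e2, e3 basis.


Reflection formula: a' = -n*a*n, with n = e2 (unit vector, n^2 = 1).
For reflection through hyperplane perp to e2:
The component along e2 flips sign, others stay.
a = (5, -4, -5)
a' = (5, 4, -5)
a' = 5*e1 + 4*e2 - 5*e3


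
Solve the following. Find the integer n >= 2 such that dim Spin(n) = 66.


dim Spin(n) = dim so(n) = n(n-1)/2.
Solve n(n-1)/2 = 66, i.e. n^2 - n - 132 = 0.
Discriminant = 1 + 8*66 = 529
n = (1 + sqrt(529))/2 = (1 + 23)/2 = 12


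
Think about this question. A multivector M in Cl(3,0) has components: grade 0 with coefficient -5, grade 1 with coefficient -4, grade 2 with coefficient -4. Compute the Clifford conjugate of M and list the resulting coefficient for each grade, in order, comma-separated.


Clifford conjugate sign for grade k: (-1)^(k(k+1)/2)
Grade 0: (-1)^(0*1/2) = (-1)^0 = 1, coeff -5 -> -5
Grade 1: (-1)^(1*2/2) = (-1)^1 = -1, coeff -4 -> 4
Grade 2: (-1)^(2*3/2) = (-1)^3 = -1, coeff -4 -> 4
Conjugated coefficients: -5, 4, 4


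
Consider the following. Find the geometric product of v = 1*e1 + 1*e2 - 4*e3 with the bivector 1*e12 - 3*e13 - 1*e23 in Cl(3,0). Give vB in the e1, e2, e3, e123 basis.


vB has grade-1 (vector) and grade-3 (trivector) parts: vB = (v _| B) + (v ^ B).
Vector part <vB>_1:
  e1: -v2*b12 - v3*b13 = -(1)*(1) - (-4)*(-3) = -13
  e2: v1*b12 - v3*b23 = (1)*(1) - (-4)*(-1) = -3
  e3: v1*b13 + v2*b23 = (1)*(-3) + (1)*(-1) = -4
Trivector part <vB>_3:
  e123: v1*b23 - v2*b13 + v3*b12 = (1)*(-1) - (1)*(-3) + (-4)*(1) = -2
vB = -13*e1 - 3*e2 - 4*e3 - 2*e123


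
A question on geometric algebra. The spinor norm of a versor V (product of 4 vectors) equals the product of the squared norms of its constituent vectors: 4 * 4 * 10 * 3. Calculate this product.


Spinor norm N(V) = |v1|^2 * |v2|^2 * ... * |v4|^2
= 4 * 4 * 10 * 3
Running product: 4, 16, 160, 480
N(V) = 480


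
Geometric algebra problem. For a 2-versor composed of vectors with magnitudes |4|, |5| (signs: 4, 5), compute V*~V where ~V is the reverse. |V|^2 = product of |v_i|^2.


Each vector v_i has |v_i|^2 = s_i^2
Squared scales: 4^2 = 16, 5^2 = 25
|V|^2 = 16 * 25
= 400


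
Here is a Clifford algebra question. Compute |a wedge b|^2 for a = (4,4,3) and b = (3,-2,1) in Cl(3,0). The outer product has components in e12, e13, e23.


a wedge b = (a1*b2 - a2*b1)*e12 + (a1*b3 - a3*b1)*e13 + (a2*b3 - a3*b2)*e23
e12 coeff: 4*(-2) - 4*3 = -8 - 12 = -20
e13 coeff: 4*1 - 3*3 = 4 - 9 = -5
e23 coeff: 4*1 - 3*(-2) = 4 - (-6) = 10
|a wedge b|^2 = (-20)^2 + (-5)^2 + 10^2
= 400 + 25 + 100
= 525


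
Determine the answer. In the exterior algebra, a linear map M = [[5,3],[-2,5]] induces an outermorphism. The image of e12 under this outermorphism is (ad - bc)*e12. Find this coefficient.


The outermorphism of a linear map f sends e1^e2 to f(e1)^f(e2).
f(e1) = 5*e1 - 2*e2
f(e2) = 3*e1 + 5*e2
f(e1) ^ f(e2) = (5*e1 - 2*e2) ^ (3*e1 + 5*e2)
= 5*5*e12 + (-2)*3*e21
= (25 - (-6))*e12
= 31*e12
Coefficient = 31


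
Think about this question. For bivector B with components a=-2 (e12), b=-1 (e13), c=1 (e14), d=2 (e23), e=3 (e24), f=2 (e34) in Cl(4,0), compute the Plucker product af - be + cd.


Plucker relation: af - be + cd
a*f = (-2)*2 = -4
b*e = (-1)*3 = -3
c*d = 1*2 = 2
af - be + cd = -4 - (-3) + 2
= 1


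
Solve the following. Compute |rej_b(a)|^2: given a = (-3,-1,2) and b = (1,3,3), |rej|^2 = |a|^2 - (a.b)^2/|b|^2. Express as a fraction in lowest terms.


|a|^2 = (-3)^2 + (-1)^2 + 2^2 = 14
|b|^2 = 1^2 + 3^2 + 3^2 = 19
a . b = (-3)*1 + (-1)*3 + 2*3 = 0
(a.b)^2 = 0^2 = 0
|rej|^2 = 14 - 0/19
= (266 - 0)/19
= 266/19
In lowest terms: 14/1


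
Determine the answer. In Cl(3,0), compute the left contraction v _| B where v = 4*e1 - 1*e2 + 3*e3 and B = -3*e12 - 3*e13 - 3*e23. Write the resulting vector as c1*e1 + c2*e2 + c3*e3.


Left contraction v _| B = <vB>_1 (grade-1 part of the geometric product vB).
Using e1_|e12 = e2, e2_|e12 = -e1, e1_|e13 = e3, e3_|e13 = -e1, e2_|e23 = e3, e3_|e23 = -e2:
e1 coeff: -v2*b12 - v3*b13 = -(-1)*(-3) - (3)*(-3) = 6
e2 coeff: v1*b12 - v3*b23 = (4)*(-3) - (3)*(-3) = -3
e3 coeff: v1*b13 + v2*b23 = (4)*(-3) + (-1)*(-3) = -9
v _| B = 6*e1 - 3*e2 - 9*e3


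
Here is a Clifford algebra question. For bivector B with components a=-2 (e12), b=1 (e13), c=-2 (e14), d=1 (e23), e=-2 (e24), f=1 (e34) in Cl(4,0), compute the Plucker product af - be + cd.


Plucker relation: af - be + cd
a*f = (-2)*1 = -2
b*e = 1*(-2) = -2
c*d = (-2)*1 = -2
af - be + cd = -2 - (-2) + (-2)
= -2


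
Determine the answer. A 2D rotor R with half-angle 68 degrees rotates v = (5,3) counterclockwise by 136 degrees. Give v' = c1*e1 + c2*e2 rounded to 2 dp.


Rotor R = cos(68deg) - sin(68deg)*e12
Rotation angle theta = 2 * 68 = 136 degrees
v' = R*v*~R rotates v by theta.
cos(136deg) = -0.7193, sin(136deg) = 0.6947
v'_1 = 5*cos(136deg) - 3*sin(136deg)
= 5*(-0.7193) - 3*0.6947
= -5.68
v'_2 = 5*sin(136deg) + 3*cos(136deg)
= 5*0.6947 + 3*(-0.7193)
= 1.32
v' = -5.68*e1 + 1.32*e2


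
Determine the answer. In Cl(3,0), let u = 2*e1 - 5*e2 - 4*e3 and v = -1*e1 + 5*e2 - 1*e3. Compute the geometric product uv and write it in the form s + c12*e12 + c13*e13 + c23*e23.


In Cl(3,0): e_i^2 = 1, e_ie_j = -e_je_i for i != j.
Scalar part = u . v = 2*(-1) + (-5)*5 + (-4)*(-1)
= -2 + (-25) + 4 = -23
e12 coeff = 2*5 - (-5)*(-1) = 10 - 5 = 5
e13 coeff = 2*(-1) - (-4)*(-1) = -2 - 4 = -6
e23 coeff = (-5)*(-1) - (-4)*5 = 5 - (-20) = 25
uv = -23 + 5*e12 - 6*e13 + 25*e23


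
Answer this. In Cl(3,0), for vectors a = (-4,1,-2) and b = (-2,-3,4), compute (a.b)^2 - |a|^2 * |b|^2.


a . b = (-4)*(-2) + 1*(-3) + (-2)*4
= 8 + (-3) + (-8) = -3
|a|^2 = (-4)^2 + 1^2 + (-2)^2 = 21
|b|^2 = (-2)^2 + (-3)^2 + 4^2 = 29
(a.b)^2 = (-3)^2 = 9
|a|^2 * |b|^2 = 21 * 29 = 609
Result = 9 - 609 = -600


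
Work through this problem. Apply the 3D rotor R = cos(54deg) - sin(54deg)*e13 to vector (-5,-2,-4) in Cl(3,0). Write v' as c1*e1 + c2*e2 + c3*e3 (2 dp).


Rotor R = cos(54deg) - sin(54deg)*e13
Rotation angle theta = 2 * 54 = 108 degrees in the e13 plane (e1 -> e3).
The component perpendicular to the plane (e2) is invariant: v'_2 = v2 = -2.00
cos(108deg) = -0.3090, sin(108deg) = 0.9511
v'_1 = v1*cos(theta) - v3*sin(theta) = -5*(-0.3090) - (-4)*0.9511 = 5.35
v'_3 = v1*sin(theta) + v3*cos(theta) = -5*0.9511 + (-4)*(-0.3090) = -3.52
v' = 5.35*e1 - 2.00*e2 - 3.52*e3


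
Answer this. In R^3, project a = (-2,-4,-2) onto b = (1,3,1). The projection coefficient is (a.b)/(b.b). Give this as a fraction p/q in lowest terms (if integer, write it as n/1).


Projection coefficient = (a . b) / (b . b)
a . b = (-2)*1 + (-4)*3 + (-2)*1
= -2 + (-12) + (-2) = -16
b . b = 1^2 + 3^2 + 1^2
= 1 + 9 + 1 = 11
Coefficient = -16/11
In lowest terms: -16/11


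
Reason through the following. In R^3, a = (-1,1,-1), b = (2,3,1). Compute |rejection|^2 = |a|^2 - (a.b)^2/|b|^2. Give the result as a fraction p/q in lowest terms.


|a|^2 = (-1)^2 + 1^2 + (-1)^2 = 3
|b|^2 = 2^2 + 3^2 + 1^2 = 14
a . b = (-1)*2 + 1*3 + (-1)*1 = 0
(a.b)^2 = 0^2 = 0
|rej|^2 = 3 - 0/14
= (42 - 0)/14
= 42/14
In lowest terms: 3/1


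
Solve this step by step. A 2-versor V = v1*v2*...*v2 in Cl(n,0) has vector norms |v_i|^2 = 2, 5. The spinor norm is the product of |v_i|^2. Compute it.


Spinor norm N(V) = |v1|^2 * |v2|^2 * ... * |v2|^2
= 2 * 5
Running product: 2, 10
N(V) = 10


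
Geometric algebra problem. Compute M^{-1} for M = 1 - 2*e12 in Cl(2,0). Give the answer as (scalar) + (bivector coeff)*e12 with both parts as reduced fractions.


M = 1 - 2*e12, where e12^2 = -1.
Since M commutes with its reverse ~M = a - b*e12, M * ~M = a^2 - b^2*e12^2 = a^2 + b^2.
So M^{-1} = ~M / (a^2 + b^2) = (a - b*e12)/(a^2 + b^2).
a^2 + b^2 = 1 + 4 = 5
Scalar part = 1/5 = 1/5
Bivector coeff = 2/5 = 2/5
M^{-1} = 1/5 + 2/5*e12


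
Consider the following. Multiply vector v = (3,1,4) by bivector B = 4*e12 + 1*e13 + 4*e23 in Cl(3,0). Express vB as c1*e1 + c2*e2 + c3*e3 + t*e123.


vB has grade-1 (vector) and grade-3 (trivector) parts: vB = (v _| B) + (v ^ B).
Vector part <vB>_1:
  e1: -v2*b12 - v3*b13 = -(1)*(4) - (4)*(1) = -8
  e2: v1*b12 - v3*b23 = (3)*(4) - (4)*(4) = -4
  e3: v1*b13 + v2*b23 = (3)*(1) + (1)*(4) = 7
Trivector part <vB>_3:
  e123: v1*b23 - v2*b13 + v3*b12 = (3)*(4) - (1)*(1) + (4)*(4) = 27
vB = -8*e1 - 4*e2 + 7*e3 + 27*e123


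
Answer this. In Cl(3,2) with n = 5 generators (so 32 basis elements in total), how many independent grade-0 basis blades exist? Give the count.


Number of grade-k basis blades in Cl(p,q) with n = p + q is C(n, k).
n = 3 + 2 = 5
C(5, 0) = 5! / (0! * 5!)
= 120 / (1 * 120)
= 1


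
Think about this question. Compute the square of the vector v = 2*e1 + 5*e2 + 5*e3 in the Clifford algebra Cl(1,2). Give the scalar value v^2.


v^2 = sum of c_i^2 * e_i^2
Positive signature terms (e_i^2 = +1): 2^2 = 4
Negative signature terms (e_j^2 = -1): 5^2 + 5^2 = 50
v^2 = 4 - 50 = -46


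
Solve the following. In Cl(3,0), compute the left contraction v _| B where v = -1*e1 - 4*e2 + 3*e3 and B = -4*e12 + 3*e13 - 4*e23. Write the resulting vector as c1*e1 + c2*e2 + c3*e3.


Left contraction v _| B = <vB>_1 (grade-1 part of the geometric product vB).
Using e1_|e12 = e2, e2_|e12 = -e1, e1_|e13 = e3, e3_|e13 = -e1, e2_|e23 = e3, e3_|e23 = -e2:
e1 coeff: -v2*b12 - v3*b13 = -(-4)*(-4) - (3)*(3) = -25
e2 coeff: v1*b12 - v3*b23 = (-1)*(-4) - (3)*(-4) = 16
e3 coeff: v1*b13 + v2*b23 = (-1)*(3) + (-4)*(-4) = 13
v _| B = -25*e1 + 16*e2 + 13*e3


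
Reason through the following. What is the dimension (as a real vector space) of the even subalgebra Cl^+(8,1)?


Even subalgebra dimension = 2^(n-1)
n = 8 + 1 = 9
2^(9 - 1) = 2^8 = 256
Verification: sum of C(9,k) for even k = 1 + 36 + 126 + 84 + 9 = 256
Result = 256


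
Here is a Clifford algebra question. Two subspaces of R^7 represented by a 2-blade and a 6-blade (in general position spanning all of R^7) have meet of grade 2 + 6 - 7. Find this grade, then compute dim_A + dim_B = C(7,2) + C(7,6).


Meet grade = grade(A) + grade(B) - n
= 2 + 6 - 7 = 1
C(7,2) = 21
C(7,6) = 7
dim_A + dim_B = 21 + 7 = 28


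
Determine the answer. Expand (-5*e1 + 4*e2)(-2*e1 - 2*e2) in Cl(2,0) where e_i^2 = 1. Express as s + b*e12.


Expand: (-5*e1 + 4*e2)(-2*e1 - 2*e2)
= (-5)*(-2)*e1e1 + (-5)*(-2)*e1e2 + 4*(-2)*e2e1 + 4*(-2)*e2e2
Using e1^2 = e2^2 = 1, e2e1 = -e1e2:
Scalar part s = (-5)*(-2) + 4*(-2) = 10 + (-8) = 2
Bivector part b = (-5)*(-2) - 4*(-2) = 10 - (-8) = 18
uv = 2 + 18*e12


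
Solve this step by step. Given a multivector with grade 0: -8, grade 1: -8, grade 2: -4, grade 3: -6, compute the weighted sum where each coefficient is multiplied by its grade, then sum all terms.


Grade-weighted sum = sum of grade_k * coefficient_k
0*(-8) = 0
1*(-8) = -8
2*(-4) = -8
3*(-6) = -18
Total = 0 + (-8) + (-8) + (-18) = -34


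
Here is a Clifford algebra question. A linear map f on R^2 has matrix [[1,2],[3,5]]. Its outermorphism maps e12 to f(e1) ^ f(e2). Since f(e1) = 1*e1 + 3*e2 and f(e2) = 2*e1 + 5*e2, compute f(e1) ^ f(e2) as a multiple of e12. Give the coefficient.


The outermorphism of a linear map f sends e1^e2 to f(e1)^f(e2).
f(e1) = 1*e1 + 3*e2
f(e2) = 2*e1 + 5*e2
f(e1) ^ f(e2) = (1*e1 + 3*e2) ^ (2*e1 + 5*e2)
= 1*5*e12 + 3*2*e21
= (5 - 6)*e12
= -1*e12
Coefficient = -1


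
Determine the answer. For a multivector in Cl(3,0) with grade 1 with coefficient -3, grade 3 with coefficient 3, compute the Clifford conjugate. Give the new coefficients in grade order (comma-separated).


Clifford conjugate sign for grade k: (-1)^(k(k+1)/2)
Grade 1: (-1)^(1*2/2) = (-1)^1 = -1, coeff -3 -> 3
Grade 3: (-1)^(3*4/2) = (-1)^6 = 1, coeff 3 -> 3
Conjugated coefficients: 3, 3


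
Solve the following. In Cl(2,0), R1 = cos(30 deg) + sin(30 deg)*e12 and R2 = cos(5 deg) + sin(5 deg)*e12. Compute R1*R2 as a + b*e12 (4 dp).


Same-plane rotors commute and their half-angles add:
R1*R2 = cos(a1 + a2) + sin(a1 + a2)*e12.
a1 + a2 = 30 + 5 = 35 deg
cos(35 deg) = 0.8192
sin(35 deg) = 0.5736
R1*R2 = 0.8192 + 0.5736*e12


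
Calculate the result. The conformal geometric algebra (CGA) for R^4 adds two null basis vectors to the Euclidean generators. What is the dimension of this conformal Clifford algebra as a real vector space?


The conformal model of R^4 uses Cl(5,1): the 4 Euclidean generators plus two extra orthogonal generators e+ (e+^2 = +1) and e- (e-^2 = -1), from which the null vectors e0, einf are built.
Number of generators m = 4 + 2 = 6.
dim Cl(p,q) = 2^m = 2^6 = 64


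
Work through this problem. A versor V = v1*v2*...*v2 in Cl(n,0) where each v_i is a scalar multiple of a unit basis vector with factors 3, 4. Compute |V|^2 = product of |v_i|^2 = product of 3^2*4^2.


Each vector v_i has |v_i|^2 = s_i^2
Squared scales: 3^2 = 9, 4^2 = 16
|V|^2 = 9 * 16
= 144


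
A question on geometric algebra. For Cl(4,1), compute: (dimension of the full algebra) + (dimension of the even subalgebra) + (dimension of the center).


n = 4 + 1 = 5
Total dim = 2^5 = 32
Even subalgebra dim = 2^4 = 16
n is odd, so center dim = 2
Sum = 32 + 16 + 2 = 50


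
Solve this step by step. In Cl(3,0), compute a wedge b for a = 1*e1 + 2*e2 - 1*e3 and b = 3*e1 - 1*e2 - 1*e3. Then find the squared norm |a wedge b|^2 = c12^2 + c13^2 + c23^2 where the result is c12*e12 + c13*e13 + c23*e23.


a wedge b = (a1*b2 - a2*b1)*e12 + (a1*b3 - a3*b1)*e13 + (a2*b3 - a3*b2)*e23
e12 coeff: 1*(-1) - 2*3 = -1 - 6 = -7
e13 coeff: 1*(-1) - (-1)*3 = -1 - (-3) = 2
e23 coeff: 2*(-1) - (-1)*(-1) = -2 - 1 = -3
|a wedge b|^2 = (-7)^2 + 2^2 + (-3)^2
= 49 + 4 + 9
= 62


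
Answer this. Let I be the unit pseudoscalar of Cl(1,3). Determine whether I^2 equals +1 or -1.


The pseudoscalar I = e1...e_n (product of all n generators) of Cl(p,q) satisfies I^2 = (-1)^(q + n(n-1)/2).
p = 1, q = 3, n = p + q = 4
n(n-1)/2 = 4 * 3 / 2 = 6
Exponent = q + n(n-1)/2 = 3 + 6 = 9
I^2 = (-1)^9 = -1


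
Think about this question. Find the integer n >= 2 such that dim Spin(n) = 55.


dim Spin(n) = dim so(n) = n(n-1)/2.
Solve n(n-1)/2 = 55, i.e. n^2 - n - 110 = 0.
Discriminant = 1 + 8*55 = 441
n = (1 + sqrt(441))/2 = (1 + 21)/2 = 11


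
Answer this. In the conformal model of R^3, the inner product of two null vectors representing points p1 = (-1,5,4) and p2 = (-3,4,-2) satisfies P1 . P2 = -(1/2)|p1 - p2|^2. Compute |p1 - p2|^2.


p1 - p2 = (2, 1, 6)
|p1 - p2|^2 = 2^2 + 1^2 + 6^2
= 4 + 1 + 36
= 41


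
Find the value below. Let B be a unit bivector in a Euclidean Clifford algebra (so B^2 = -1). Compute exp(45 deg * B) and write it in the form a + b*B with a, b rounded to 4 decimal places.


For a unit bivector B with B^2 = -1, the exponential series gives
e^(theta*B) = cos(theta) + sin(theta)*B (the GA analogue of Euler's formula).
theta = 45 degrees = 0.785398 rad
cos(45 deg) = 0.7071
sin(45 deg) = 0.7071
exp(theta*B) = 0.7071 + 0.7071*B


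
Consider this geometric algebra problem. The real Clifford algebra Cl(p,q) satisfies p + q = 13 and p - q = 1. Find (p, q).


We need p + q = 13 and p - q = 1.
Adding: 2p = 13 + 1 = 14, so p = 7.
Then q = 13 - 7 = 6.
(p, q) = (7, 6)


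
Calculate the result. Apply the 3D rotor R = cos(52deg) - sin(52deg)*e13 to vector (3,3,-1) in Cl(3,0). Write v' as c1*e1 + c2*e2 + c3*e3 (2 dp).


Rotor R = cos(52deg) - sin(52deg)*e13
Rotation angle theta = 2 * 52 = 104 degrees in the e13 plane (e1 -> e3).
The component perpendicular to the plane (e2) is invariant: v'_2 = v2 = 3.00
cos(104deg) = -0.2419, sin(104deg) = 0.9703
v'_1 = v1*cos(theta) - v3*sin(theta) = 3*(-0.2419) - (-1)*0.9703 = 0.24
v'_3 = v1*sin(theta) + v3*cos(theta) = 3*0.9703 + (-1)*(-0.2419) = 3.15
v' = 0.24*e1 + 3.00*e2 + 3.15*e3


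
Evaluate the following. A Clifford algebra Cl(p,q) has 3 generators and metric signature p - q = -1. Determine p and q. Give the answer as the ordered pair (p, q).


We need p + q = 3 and p - q = -1.
Adding: 2p = 3 + (-1) = 2, so p = 1.
Then q = 3 - 1 = 2.
(p, q) = (1, 2)


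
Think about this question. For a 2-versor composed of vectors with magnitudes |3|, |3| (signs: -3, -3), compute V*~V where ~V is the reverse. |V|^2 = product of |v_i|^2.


Each vector v_i has |v_i|^2 = s_i^2
Squared scales: (-3)^2 = 9, (-3)^2 = 9
|V|^2 = 9 * 9
= 81


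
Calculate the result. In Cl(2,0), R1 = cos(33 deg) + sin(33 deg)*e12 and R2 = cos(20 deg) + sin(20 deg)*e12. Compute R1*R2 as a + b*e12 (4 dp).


Same-plane rotors commute and their half-angles add:
R1*R2 = cos(a1 + a2) + sin(a1 + a2)*e12.
a1 + a2 = 33 + 20 = 53 deg
cos(53 deg) = 0.6018
sin(53 deg) = 0.7986
R1*R2 = 0.6018 + 0.7986*e12


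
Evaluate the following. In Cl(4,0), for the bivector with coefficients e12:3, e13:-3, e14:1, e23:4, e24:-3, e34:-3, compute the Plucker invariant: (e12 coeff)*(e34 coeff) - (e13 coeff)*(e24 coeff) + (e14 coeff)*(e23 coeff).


Plucker relation: af - be + cd
a*f = 3*(-3) = -9
b*e = (-3)*(-3) = 9
c*d = 1*4 = 4
af - be + cd = -9 - 9 + 4
= -14


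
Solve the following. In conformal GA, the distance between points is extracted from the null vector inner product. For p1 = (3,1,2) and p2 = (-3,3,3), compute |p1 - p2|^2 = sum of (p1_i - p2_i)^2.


p1 - p2 = (6, -2, -1)
|p1 - p2|^2 = 6^2 + (-2)^2 + (-1)^2
= 36 + 4 + 1
= 41


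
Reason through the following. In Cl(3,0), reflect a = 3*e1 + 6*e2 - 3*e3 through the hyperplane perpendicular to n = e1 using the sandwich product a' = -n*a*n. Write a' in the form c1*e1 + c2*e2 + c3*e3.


Reflection formula: a' = -n*a*n, with n = e1 (unit vector, n^2 = 1).
For reflection through hyperplane perp to e1:
The component along e1 flips sign, others stay.
a = (3, 6, -3)
a' = (-3, 6, -3)
a' = -3*e1 + 6*e2 - 3*e3


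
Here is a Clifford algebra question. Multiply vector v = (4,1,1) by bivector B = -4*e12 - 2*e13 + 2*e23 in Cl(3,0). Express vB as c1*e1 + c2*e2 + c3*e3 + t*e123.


vB has grade-1 (vector) and grade-3 (trivector) parts: vB = (v _| B) + (v ^ B).
Vector part <vB>_1:
  e1: -v2*b12 - v3*b13 = -(1)*(-4) - (1)*(-2) = 6
  e2: v1*b12 - v3*b23 = (4)*(-4) - (1)*(2) = -18
  e3: v1*b13 + v2*b23 = (4)*(-2) + (1)*(2) = -6
Trivector part <vB>_3:
  e123: v1*b23 - v2*b13 + v3*b12 = (4)*(2) - (1)*(-2) + (1)*(-4) = 6
vB = 6*e1 - 18*e2 - 6*e3 + 6*e123


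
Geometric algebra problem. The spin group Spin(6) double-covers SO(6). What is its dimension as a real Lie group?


Spin(n) double-covers SO(n); both have Lie algebra so(n) of dimension n(n-1)/2.
n = 6
n(n-1) = 6 * 5 = 30
dim Spin(6) = 30/2 = 15


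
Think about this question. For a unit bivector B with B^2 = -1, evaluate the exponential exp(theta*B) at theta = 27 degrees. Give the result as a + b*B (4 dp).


For a unit bivector B with B^2 = -1, the exponential series gives
e^(theta*B) = cos(theta) + sin(theta)*B (the GA analogue of Euler's formula).
theta = 27 degrees = 0.471239 rad
cos(27 deg) = 0.8910
sin(27 deg) = 0.4540
exp(theta*B) = 0.8910 + 0.4540*B


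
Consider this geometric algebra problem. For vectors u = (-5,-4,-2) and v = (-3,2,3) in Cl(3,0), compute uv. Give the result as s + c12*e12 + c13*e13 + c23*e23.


In Cl(3,0): e_i^2 = 1, e_ie_j = -e_je_i for i != j.
Scalar part = u . v = (-5)*(-3) + (-4)*2 + (-2)*3
= 15 + (-8) + (-6) = 1
e12 coeff = (-5)*2 - (-4)*(-3) = -10 - 12 = -22
e13 coeff = (-5)*3 - (-2)*(-3) = -15 - 6 = -21
e23 coeff = (-4)*3 - (-2)*2 = -12 - (-4) = -8
uv = 1 - 22*e12 - 21*e13 - 8*e23


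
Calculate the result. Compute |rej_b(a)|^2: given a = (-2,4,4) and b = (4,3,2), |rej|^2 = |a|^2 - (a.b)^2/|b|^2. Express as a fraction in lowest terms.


|a|^2 = (-2)^2 + 4^2 + 4^2 = 36
|b|^2 = 4^2 + 3^2 + 2^2 = 29
a . b = (-2)*4 + 4*3 + 4*2 = 12
(a.b)^2 = 12^2 = 144
|rej|^2 = 36 - 144/29
= (1044 - 144)/29
= 900/29
In lowest terms: 900/29


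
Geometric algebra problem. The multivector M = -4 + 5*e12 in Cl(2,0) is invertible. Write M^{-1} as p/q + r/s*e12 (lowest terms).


M = -4 + 5*e12, where e12^2 = -1.
Since M commutes with its reverse ~M = a - b*e12, M * ~M = a^2 - b^2*e12^2 = a^2 + b^2.
So M^{-1} = ~M / (a^2 + b^2) = (a - b*e12)/(a^2 + b^2).
a^2 + b^2 = 16 + 25 = 41
Scalar part = -4/41 = -4/41
Bivector coeff = -5/41 = -5/41
M^{-1} = -4/41 - 5/41*e12


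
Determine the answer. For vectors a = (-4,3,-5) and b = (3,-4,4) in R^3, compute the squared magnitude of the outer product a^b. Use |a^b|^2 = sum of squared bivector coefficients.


a wedge b = (a1*b2 - a2*b1)*e12 + (a1*b3 - a3*b1)*e13 + (a2*b3 - a3*b2)*e23
e12 coeff: (-4)*(-4) - 3*3 = 16 - 9 = 7
e13 coeff: (-4)*4 - (-5)*3 = -16 - (-15) = -1
e23 coeff: 3*4 - (-5)*(-4) = 12 - 20 = -8
|a wedge b|^2 = 7^2 + (-1)^2 + (-8)^2
= 49 + 1 + 64
= 114


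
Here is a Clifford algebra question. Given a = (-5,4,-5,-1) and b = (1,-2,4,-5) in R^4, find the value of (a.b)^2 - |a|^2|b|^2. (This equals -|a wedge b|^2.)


a . b = (-5)*1 + 4*(-2) + (-5)*4 + (-1)*(-5)
= -5 + (-8) + (-20) + 5 = -28
|a|^2 = (-5)^2 + 4^2 + (-5)^2 + (-1)^2 = 67
|b|^2 = 1^2 + (-2)^2 + 4^2 + (-5)^2 = 46
(a.b)^2 = (-28)^2 = 784
|a|^2 * |b|^2 = 67 * 46 = 3082
Result = 784 - 3082 = -2298


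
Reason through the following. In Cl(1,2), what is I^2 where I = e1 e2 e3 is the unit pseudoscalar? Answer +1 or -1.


The pseudoscalar I = e1...e_n (product of all n generators) of Cl(p,q) satisfies I^2 = (-1)^(q + n(n-1)/2).
p = 1, q = 2, n = p + q = 3
n(n-1)/2 = 3 * 2 / 2 = 3
Exponent = q + n(n-1)/2 = 2 + 3 = 5
I^2 = (-1)^5 = -1


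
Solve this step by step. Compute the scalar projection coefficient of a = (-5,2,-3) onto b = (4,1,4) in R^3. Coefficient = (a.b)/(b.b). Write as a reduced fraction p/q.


Projection coefficient = (a . b) / (b . b)
a . b = (-5)*4 + 2*1 + (-3)*4
= -20 + 2 + (-12) = -30
b . b = 4^2 + 1^2 + 4^2
= 16 + 1 + 16 = 33
Coefficient = -30/33
In lowest terms: -10/11


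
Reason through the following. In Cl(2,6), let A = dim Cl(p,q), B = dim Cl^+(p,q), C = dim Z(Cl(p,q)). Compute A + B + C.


n = 2 + 6 = 8
Total dim = 2^8 = 256
Even subalgebra dim = 2^7 = 128
n is even, so center dim = 1
Sum = 256 + 128 + 1 = 385


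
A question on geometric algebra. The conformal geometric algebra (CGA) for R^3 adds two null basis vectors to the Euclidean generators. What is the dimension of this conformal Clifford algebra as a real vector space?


The conformal model of R^3 uses Cl(4,1): the 3 Euclidean generators plus two extra orthogonal generators e+ (e+^2 = +1) and e- (e-^2 = -1), from which the null vectors e0, einf are built.
Number of generators m = 3 + 2 = 5.
dim Cl(p,q) = 2^m = 2^5 = 32


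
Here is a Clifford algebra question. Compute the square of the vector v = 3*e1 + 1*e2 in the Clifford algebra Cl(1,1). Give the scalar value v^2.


v^2 = sum of c_i^2 * e_i^2
Positive signature terms (e_i^2 = +1): 3^2 = 9
Negative signature terms (e_j^2 = -1): 1^2 = 1
v^2 = 9 - 1 = 8


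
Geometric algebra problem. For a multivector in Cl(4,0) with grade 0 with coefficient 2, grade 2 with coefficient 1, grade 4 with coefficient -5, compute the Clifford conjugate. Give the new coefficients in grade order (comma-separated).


Clifford conjugate sign for grade k: (-1)^(k(k+1)/2)
Grade 0: (-1)^(0*1/2) = (-1)^0 = 1, coeff 2 -> 2
Grade 2: (-1)^(2*3/2) = (-1)^3 = -1, coeff 1 -> -1
Grade 4: (-1)^(4*5/2) = (-1)^10 = 1, coeff -5 -> -5
Conjugated coefficients: 2, -1, -5


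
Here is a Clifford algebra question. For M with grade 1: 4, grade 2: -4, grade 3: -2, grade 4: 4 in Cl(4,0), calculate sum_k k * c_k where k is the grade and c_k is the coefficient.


Grade-weighted sum = sum of grade_k * coefficient_k
1*4 = 4
2*(-4) = -8
3*(-2) = -6
4*4 = 16
Total = 4 + (-8) + (-6) + 16 = 6


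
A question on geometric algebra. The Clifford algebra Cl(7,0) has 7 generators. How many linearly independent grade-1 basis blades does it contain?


Number of grade-k basis blades in Cl(p,q) with n = p + q is C(n, k).
n = 7 + 0 = 7
C(7, 1) = 7! / (1! * 6!)
= 5040 / (1 * 720)
= 7


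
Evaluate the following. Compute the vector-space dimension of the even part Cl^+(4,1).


Even subalgebra dimension = 2^(n-1)
n = 4 + 1 = 5
2^(5 - 1) = 2^4 = 16
Verification: sum of C(5,k) for even k = 1 + 10 + 5 = 16
Result = 16


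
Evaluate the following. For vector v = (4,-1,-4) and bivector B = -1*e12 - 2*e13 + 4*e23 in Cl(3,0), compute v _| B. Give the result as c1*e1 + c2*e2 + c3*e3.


Left contraction v _| B = <vB>_1 (grade-1 part of the geometric product vB).
Using e1_|e12 = e2, e2_|e12 = -e1, e1_|e13 = e3, e3_|e13 = -e1, e2_|e23 = e3, e3_|e23 = -e2:
e1 coeff: -v2*b12 - v3*b13 = -(-1)*(-1) - (-4)*(-2) = -9
e2 coeff: v1*b12 - v3*b23 = (4)*(-1) - (-4)*(4) = 12
e3 coeff: v1*b13 + v2*b23 = (4)*(-2) + (-1)*(4) = -12
v _| B = -9*e1 + 12*e2 - 12*e3


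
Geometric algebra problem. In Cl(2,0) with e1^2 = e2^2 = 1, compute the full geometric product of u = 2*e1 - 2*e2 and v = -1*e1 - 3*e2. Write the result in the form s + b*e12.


Expand: (2*e1 - 2*e2)(-1*e1 - 3*e2)
= 2*(-1)*e1e1 + 2*(-3)*e1e2 + (-2)*(-1)*e2e1 + (-2)*(-3)*e2e2
Using e1^2 = e2^2 = 1, e2e1 = -e1e2:
Scalar part s = 2*(-1) + (-2)*(-3) = -2 + 6 = 4
Bivector part b = 2*(-3) - (-2)*(-1) = -6 - 2 = -8
uv = 4 - 8*e12


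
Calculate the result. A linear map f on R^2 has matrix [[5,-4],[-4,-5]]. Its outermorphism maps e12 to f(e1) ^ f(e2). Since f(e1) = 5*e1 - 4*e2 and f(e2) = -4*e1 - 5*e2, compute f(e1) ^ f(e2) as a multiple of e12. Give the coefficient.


The outermorphism of a linear map f sends e1^e2 to f(e1)^f(e2).
f(e1) = 5*e1 - 4*e2
f(e2) = -4*e1 - 5*e2
f(e1) ^ f(e2) = (5*e1 - 4*e2) ^ (-4*e1 - 5*e2)
= 5*(-5)*e12 + (-4)*(-4)*e21
= (-25 - 16)*e12
= -41*e12
Coefficient = -41


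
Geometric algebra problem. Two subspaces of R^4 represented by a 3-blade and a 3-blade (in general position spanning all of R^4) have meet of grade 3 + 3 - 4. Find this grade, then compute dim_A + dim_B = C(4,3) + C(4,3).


Meet grade = grade(A) + grade(B) - n
= 3 + 3 - 4 = 2
C(4,3) = 4
C(4,3) = 4
dim_A + dim_B = 4 + 4 = 8


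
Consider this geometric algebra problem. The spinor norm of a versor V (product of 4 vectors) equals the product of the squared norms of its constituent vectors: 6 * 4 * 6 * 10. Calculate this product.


Spinor norm N(V) = |v1|^2 * |v2|^2 * ... * |v4|^2
= 6 * 4 * 6 * 10
Running product: 6, 24, 144, 1440
N(V) = 1440


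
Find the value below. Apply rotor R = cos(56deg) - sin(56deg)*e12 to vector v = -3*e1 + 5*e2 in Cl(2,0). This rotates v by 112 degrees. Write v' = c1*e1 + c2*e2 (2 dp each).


Rotor R = cos(56deg) - sin(56deg)*e12
Rotation angle theta = 2 * 56 = 112 degrees
v' = R*v*~R rotates v by theta.
cos(112deg) = -0.3746, sin(112deg) = 0.9272
v'_1 = -3*cos(112deg) - 5*sin(112deg)
= -3*(-0.3746) - 5*0.9272
= -3.51
v'_2 = -3*sin(112deg) + 5*cos(112deg)
= -3*0.9272 + 5*(-0.3746)
= -4.65
v' = -3.51*e1 - 4.65*e2


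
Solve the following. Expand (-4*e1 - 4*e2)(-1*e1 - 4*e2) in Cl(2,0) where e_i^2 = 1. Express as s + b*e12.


Expand: (-4*e1 - 4*e2)(-1*e1 - 4*e2)
= (-4)*(-1)*e1e1 + (-4)*(-4)*e1e2 + (-4)*(-1)*e2e1 + (-4)*(-4)*e2e2
Using e1^2 = e2^2 = 1, e2e1 = -e1e2:
Scalar part s = (-4)*(-1) + (-4)*(-4) = 4 + 16 = 20
Bivector part b = (-4)*(-4) - (-4)*(-1) = 16 - 4 = 12
uv = 20 + 12*e12


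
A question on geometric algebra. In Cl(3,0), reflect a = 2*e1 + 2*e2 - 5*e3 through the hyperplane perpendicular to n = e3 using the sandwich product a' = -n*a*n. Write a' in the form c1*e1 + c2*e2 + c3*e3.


Reflection formula: a' = -n*a*n, with n = e3 (unit vector, n^2 = 1).
For reflection through hyperplane perp to e3:
The component along e3 flips sign, others stay.
a = (2, 2, -5)
a' = (2, 2, 5)
a' = 2*e1 + 2*e2 + 5*e3


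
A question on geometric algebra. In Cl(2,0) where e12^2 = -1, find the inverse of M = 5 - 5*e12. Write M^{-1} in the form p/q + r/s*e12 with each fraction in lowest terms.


M = 5 - 5*e12, where e12^2 = -1.
Since M commutes with its reverse ~M = a - b*e12, M * ~M = a^2 - b^2*e12^2 = a^2 + b^2.
So M^{-1} = ~M / (a^2 + b^2) = (a - b*e12)/(a^2 + b^2).
a^2 + b^2 = 25 + 25 = 50
Scalar part = 5/50 = 1/10
Bivector coeff = 5/50 = 1/10
M^{-1} = 1/10 + 1/10*e12


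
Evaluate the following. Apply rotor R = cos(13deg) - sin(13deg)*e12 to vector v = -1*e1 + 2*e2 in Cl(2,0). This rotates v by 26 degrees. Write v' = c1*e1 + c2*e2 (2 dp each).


Rotor R = cos(13deg) - sin(13deg)*e12
Rotation angle theta = 2 * 13 = 26 degrees
v' = R*v*~R rotates v by theta.
cos(26deg) = 0.8988, sin(26deg) = 0.4384
v'_1 = -1*cos(26deg) - 2*sin(26deg)
= -1*0.8988 - 2*0.4384
= -1.78
v'_2 = -1*sin(26deg) + 2*cos(26deg)
= -1*0.4384 + 2*0.8988
= 1.36
v' = -1.78*e1 + 1.36*e2


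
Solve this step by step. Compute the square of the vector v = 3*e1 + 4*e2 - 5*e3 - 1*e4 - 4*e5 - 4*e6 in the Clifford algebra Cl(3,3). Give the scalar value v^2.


v^2 = sum of c_i^2 * e_i^2
Positive signature terms (e_i^2 = +1): 3^2 + 4^2 + (-5)^2 = 50
Negative signature terms (e_j^2 = -1): (-1)^2 + (-4)^2 + (-4)^2 = 33
v^2 = 50 - 33 = 17


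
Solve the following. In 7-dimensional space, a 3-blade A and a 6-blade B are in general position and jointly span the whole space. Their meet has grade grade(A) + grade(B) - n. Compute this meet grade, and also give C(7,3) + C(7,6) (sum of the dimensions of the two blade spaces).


Meet grade = grade(A) + grade(B) - n
= 3 + 6 - 7 = 2
C(7,3) = 35
C(7,6) = 7
dim_A + dim_B = 35 + 7 = 42


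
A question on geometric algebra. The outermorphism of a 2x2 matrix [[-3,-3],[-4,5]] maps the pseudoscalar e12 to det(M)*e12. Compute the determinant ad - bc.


The outermorphism of a linear map f sends e1^e2 to f(e1)^f(e2).
f(e1) = -3*e1 - 4*e2
f(e2) = -3*e1 + 5*e2
f(e1) ^ f(e2) = (-3*e1 - 4*e2) ^ (-3*e1 + 5*e2)
= (-3)*5*e12 + (-4)*(-3)*e21
= (-15 - 12)*e12
= -27*e12
Coefficient = -27


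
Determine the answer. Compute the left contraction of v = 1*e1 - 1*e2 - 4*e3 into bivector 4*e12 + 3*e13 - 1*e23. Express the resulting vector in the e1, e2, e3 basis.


Left contraction v _| B = <vB>_1 (grade-1 part of the geometric product vB).
Using e1_|e12 = e2, e2_|e12 = -e1, e1_|e13 = e3, e3_|e13 = -e1, e2_|e23 = e3, e3_|e23 = -e2:
e1 coeff: -v2*b12 - v3*b13 = -(-1)*(4) - (-4)*(3) = 16
e2 coeff: v1*b12 - v3*b23 = (1)*(4) - (-4)*(-1) = 0
e3 coeff: v1*b13 + v2*b23 = (1)*(3) + (-1)*(-1) = 4
v _| B = 16*e1 + 0*e2 + 4*e3


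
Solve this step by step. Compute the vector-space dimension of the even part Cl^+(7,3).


Even subalgebra dimension = 2^(n-1)
n = 7 + 3 = 10
2^(10 - 1) = 2^9 = 512
Verification: sum of C(10,k) for even k = 1 + 45 + 210 + 210 + 45 + 1 = 512
Result = 512


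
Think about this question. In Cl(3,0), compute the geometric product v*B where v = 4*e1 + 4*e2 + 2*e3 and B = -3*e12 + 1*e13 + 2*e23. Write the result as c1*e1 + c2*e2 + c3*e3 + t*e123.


vB has grade-1 (vector) and grade-3 (trivector) parts: vB = (v _| B) + (v ^ B).
Vector part <vB>_1:
  e1: -v2*b12 - v3*b13 = -(4)*(-3) - (2)*(1) = 10
  e2: v1*b12 - v3*b23 = (4)*(-3) - (2)*(2) = -16
  e3: v1*b13 + v2*b23 = (4)*(1) + (4)*(2) = 12
Trivector part <vB>_3:
  e123: v1*b23 - v2*b13 + v3*b12 = (4)*(2) - (4)*(1) + (2)*(-3) = -2
vB = 10*e1 - 16*e2 + 12*e3 - 2*e123
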